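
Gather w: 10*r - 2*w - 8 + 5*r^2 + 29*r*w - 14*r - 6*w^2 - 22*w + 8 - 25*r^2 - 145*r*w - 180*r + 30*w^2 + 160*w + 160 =-20*r^2 - 184*r + 24*w^2 + w*(136 - 116*r) + 160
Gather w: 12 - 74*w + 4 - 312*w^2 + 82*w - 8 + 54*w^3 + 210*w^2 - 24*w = 54*w^3 - 102*w^2 - 16*w + 8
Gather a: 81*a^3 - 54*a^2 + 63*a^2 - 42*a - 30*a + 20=81*a^3 + 9*a^2 - 72*a + 20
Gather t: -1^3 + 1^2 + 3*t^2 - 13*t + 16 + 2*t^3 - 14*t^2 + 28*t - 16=2*t^3 - 11*t^2 + 15*t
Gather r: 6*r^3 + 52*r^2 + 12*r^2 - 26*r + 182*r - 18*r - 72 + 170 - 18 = 6*r^3 + 64*r^2 + 138*r + 80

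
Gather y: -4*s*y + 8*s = -4*s*y + 8*s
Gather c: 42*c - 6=42*c - 6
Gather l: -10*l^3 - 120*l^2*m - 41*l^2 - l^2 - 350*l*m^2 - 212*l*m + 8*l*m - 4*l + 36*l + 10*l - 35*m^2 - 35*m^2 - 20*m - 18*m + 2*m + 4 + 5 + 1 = -10*l^3 + l^2*(-120*m - 42) + l*(-350*m^2 - 204*m + 42) - 70*m^2 - 36*m + 10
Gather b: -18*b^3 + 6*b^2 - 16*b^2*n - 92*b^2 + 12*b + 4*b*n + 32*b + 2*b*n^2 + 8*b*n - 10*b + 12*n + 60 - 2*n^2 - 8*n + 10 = -18*b^3 + b^2*(-16*n - 86) + b*(2*n^2 + 12*n + 34) - 2*n^2 + 4*n + 70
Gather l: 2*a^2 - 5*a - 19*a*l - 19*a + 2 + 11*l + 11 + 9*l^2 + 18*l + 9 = 2*a^2 - 24*a + 9*l^2 + l*(29 - 19*a) + 22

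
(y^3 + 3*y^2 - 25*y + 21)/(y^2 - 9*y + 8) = (y^2 + 4*y - 21)/(y - 8)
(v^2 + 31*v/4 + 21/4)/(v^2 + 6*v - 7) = (v + 3/4)/(v - 1)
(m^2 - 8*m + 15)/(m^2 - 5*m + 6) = (m - 5)/(m - 2)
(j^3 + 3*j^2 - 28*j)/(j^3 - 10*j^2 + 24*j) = (j + 7)/(j - 6)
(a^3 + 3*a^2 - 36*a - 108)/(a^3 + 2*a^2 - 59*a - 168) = (a^2 - 36)/(a^2 - a - 56)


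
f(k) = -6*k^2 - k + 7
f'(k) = -12*k - 1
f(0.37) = 5.81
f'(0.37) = -5.44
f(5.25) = -163.62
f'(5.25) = -64.00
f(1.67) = -11.40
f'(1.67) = -21.04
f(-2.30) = -22.44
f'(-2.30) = 26.60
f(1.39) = -5.98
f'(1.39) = -17.68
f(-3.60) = -67.16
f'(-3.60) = 42.20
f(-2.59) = -30.66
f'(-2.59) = 30.08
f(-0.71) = 4.69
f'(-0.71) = 7.52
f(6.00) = -215.00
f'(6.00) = -73.00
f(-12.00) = -845.00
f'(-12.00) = 143.00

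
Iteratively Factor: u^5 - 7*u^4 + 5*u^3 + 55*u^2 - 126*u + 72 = (u - 1)*(u^4 - 6*u^3 - u^2 + 54*u - 72) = (u - 4)*(u - 1)*(u^3 - 2*u^2 - 9*u + 18) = (u - 4)*(u - 1)*(u + 3)*(u^2 - 5*u + 6) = (u - 4)*(u - 2)*(u - 1)*(u + 3)*(u - 3)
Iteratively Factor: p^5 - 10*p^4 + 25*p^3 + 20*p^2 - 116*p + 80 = (p + 2)*(p^4 - 12*p^3 + 49*p^2 - 78*p + 40) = (p - 5)*(p + 2)*(p^3 - 7*p^2 + 14*p - 8) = (p - 5)*(p - 1)*(p + 2)*(p^2 - 6*p + 8) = (p - 5)*(p - 4)*(p - 1)*(p + 2)*(p - 2)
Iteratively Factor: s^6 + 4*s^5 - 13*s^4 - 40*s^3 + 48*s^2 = (s + 4)*(s^5 - 13*s^3 + 12*s^2) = s*(s + 4)*(s^4 - 13*s^2 + 12*s) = s^2*(s + 4)*(s^3 - 13*s + 12) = s^2*(s - 1)*(s + 4)*(s^2 + s - 12) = s^2*(s - 1)*(s + 4)^2*(s - 3)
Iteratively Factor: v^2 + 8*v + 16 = (v + 4)*(v + 4)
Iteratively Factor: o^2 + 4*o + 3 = (o + 3)*(o + 1)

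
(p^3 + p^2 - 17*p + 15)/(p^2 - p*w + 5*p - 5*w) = (p^2 - 4*p + 3)/(p - w)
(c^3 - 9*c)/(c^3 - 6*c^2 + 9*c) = (c + 3)/(c - 3)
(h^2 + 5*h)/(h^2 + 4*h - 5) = h/(h - 1)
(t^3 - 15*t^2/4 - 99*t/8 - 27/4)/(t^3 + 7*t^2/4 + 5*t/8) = (8*t^3 - 30*t^2 - 99*t - 54)/(t*(8*t^2 + 14*t + 5))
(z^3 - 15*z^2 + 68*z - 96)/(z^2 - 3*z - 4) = (z^2 - 11*z + 24)/(z + 1)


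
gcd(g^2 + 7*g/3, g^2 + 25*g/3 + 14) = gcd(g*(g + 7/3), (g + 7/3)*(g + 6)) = g + 7/3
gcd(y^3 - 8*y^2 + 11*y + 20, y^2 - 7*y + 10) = y - 5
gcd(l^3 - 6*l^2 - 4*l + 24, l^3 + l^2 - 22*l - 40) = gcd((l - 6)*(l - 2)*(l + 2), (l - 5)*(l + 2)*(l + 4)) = l + 2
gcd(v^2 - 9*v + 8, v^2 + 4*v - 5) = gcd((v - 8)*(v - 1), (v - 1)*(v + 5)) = v - 1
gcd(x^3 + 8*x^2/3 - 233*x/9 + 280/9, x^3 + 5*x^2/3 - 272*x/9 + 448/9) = x^2 + 13*x/3 - 56/3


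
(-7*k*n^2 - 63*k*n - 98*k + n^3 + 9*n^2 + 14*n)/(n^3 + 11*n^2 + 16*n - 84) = (-7*k*n - 14*k + n^2 + 2*n)/(n^2 + 4*n - 12)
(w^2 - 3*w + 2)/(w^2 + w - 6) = (w - 1)/(w + 3)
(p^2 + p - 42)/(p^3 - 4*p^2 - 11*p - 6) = (p + 7)/(p^2 + 2*p + 1)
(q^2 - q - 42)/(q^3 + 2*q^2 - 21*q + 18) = (q - 7)/(q^2 - 4*q + 3)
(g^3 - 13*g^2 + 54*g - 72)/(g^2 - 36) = (g^2 - 7*g + 12)/(g + 6)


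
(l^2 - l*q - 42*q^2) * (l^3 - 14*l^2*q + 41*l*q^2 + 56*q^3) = l^5 - 15*l^4*q + 13*l^3*q^2 + 603*l^2*q^3 - 1778*l*q^4 - 2352*q^5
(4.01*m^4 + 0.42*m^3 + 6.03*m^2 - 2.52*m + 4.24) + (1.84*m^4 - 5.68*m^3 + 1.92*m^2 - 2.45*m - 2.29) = 5.85*m^4 - 5.26*m^3 + 7.95*m^2 - 4.97*m + 1.95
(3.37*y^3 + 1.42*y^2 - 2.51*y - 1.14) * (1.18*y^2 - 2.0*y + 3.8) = 3.9766*y^5 - 5.0644*y^4 + 7.0042*y^3 + 9.0708*y^2 - 7.258*y - 4.332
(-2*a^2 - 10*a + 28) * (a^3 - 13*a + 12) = -2*a^5 - 10*a^4 + 54*a^3 + 106*a^2 - 484*a + 336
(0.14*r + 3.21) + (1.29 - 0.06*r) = 0.08*r + 4.5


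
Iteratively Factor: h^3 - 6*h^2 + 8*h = (h - 2)*(h^2 - 4*h) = h*(h - 2)*(h - 4)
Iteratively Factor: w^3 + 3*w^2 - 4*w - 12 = (w - 2)*(w^2 + 5*w + 6) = (w - 2)*(w + 3)*(w + 2)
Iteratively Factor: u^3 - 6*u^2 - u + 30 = (u - 5)*(u^2 - u - 6) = (u - 5)*(u + 2)*(u - 3)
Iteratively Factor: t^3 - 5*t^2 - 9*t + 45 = (t + 3)*(t^2 - 8*t + 15) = (t - 3)*(t + 3)*(t - 5)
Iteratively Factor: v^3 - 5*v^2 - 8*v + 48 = (v + 3)*(v^2 - 8*v + 16) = (v - 4)*(v + 3)*(v - 4)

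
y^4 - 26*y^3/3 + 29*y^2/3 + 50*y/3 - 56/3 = (y - 7)*(y - 2)*(y - 1)*(y + 4/3)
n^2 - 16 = (n - 4)*(n + 4)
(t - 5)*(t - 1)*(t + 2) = t^3 - 4*t^2 - 7*t + 10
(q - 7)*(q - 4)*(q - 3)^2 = q^4 - 17*q^3 + 103*q^2 - 267*q + 252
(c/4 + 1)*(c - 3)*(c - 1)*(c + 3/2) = c^4/4 + 3*c^3/8 - 13*c^2/4 - 15*c/8 + 9/2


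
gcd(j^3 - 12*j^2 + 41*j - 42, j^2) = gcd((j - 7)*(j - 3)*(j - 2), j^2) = 1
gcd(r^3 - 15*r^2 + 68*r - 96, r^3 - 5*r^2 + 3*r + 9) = r - 3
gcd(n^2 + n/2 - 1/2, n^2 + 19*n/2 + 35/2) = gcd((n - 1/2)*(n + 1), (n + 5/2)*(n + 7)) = 1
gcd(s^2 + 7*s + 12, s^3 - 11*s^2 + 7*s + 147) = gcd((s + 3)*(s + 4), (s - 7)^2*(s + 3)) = s + 3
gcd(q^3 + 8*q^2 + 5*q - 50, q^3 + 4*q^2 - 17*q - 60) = q + 5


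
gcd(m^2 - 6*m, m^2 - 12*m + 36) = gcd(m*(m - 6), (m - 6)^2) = m - 6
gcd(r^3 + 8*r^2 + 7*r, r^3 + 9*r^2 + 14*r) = r^2 + 7*r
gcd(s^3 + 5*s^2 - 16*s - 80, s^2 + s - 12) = s + 4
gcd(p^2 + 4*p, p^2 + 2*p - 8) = p + 4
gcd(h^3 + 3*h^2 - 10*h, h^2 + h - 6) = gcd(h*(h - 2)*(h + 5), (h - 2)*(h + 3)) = h - 2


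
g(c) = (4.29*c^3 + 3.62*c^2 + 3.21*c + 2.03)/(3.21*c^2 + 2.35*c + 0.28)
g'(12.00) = 1.33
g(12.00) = 16.25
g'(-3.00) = 1.26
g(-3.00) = -4.11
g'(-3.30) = 1.27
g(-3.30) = -4.49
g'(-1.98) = 1.19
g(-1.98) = -2.85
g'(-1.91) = 1.18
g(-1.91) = -2.77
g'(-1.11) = 1.47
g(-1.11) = -1.81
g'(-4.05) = 1.29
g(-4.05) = -5.45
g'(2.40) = 1.20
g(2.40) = 3.68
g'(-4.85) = 1.31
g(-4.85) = -6.49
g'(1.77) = 1.09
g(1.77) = 2.96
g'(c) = (-6.42*c - 2.35)*(4.29*c^3 + 3.62*c^2 + 3.21*c + 2.03)/(3.21*c^2 + 2.35*c + 0.28)^2 + (12.87*c^2 + 7.24*c + 3.21)/(3.21*c^2 + 2.35*c + 0.28) = (13.7709*c^4 + 20.163*c^3 + 1.8065*c^2 - 11.0054*c - 3.8717)/(10.3041*c^4 + 15.087*c^3 + 7.3201*c^2 + 1.316*c + 0.0784)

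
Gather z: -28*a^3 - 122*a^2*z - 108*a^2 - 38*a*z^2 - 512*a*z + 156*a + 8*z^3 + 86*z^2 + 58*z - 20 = -28*a^3 - 108*a^2 + 156*a + 8*z^3 + z^2*(86 - 38*a) + z*(-122*a^2 - 512*a + 58) - 20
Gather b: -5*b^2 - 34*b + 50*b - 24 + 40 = -5*b^2 + 16*b + 16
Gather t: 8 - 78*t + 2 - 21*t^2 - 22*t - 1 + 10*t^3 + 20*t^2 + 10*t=10*t^3 - t^2 - 90*t + 9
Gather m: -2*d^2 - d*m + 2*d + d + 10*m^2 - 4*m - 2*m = -2*d^2 + 3*d + 10*m^2 + m*(-d - 6)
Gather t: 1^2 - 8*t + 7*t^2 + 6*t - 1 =7*t^2 - 2*t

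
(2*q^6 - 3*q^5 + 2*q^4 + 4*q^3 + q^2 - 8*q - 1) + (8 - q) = 2*q^6 - 3*q^5 + 2*q^4 + 4*q^3 + q^2 - 9*q + 7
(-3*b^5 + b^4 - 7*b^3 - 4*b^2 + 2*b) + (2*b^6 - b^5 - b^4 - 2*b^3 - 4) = 2*b^6 - 4*b^5 - 9*b^3 - 4*b^2 + 2*b - 4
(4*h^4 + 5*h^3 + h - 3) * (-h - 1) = -4*h^5 - 9*h^4 - 5*h^3 - h^2 + 2*h + 3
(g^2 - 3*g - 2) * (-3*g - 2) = -3*g^3 + 7*g^2 + 12*g + 4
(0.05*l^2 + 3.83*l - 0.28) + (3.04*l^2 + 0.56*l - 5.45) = 3.09*l^2 + 4.39*l - 5.73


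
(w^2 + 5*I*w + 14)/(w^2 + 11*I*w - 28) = (w - 2*I)/(w + 4*I)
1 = 1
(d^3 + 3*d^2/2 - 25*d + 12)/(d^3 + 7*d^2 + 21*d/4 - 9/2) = 2*(d - 4)/(2*d + 3)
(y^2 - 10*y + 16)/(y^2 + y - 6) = (y - 8)/(y + 3)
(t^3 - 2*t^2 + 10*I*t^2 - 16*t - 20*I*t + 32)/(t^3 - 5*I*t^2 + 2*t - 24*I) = (t^2 + t*(-2 + 8*I) - 16*I)/(t^2 - 7*I*t - 12)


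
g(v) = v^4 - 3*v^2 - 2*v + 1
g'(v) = 4*v^3 - 6*v - 2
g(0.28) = 0.21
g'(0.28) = -3.59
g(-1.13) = 1.06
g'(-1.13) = -0.99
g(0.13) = 0.69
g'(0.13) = -2.77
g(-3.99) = 214.67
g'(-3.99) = -232.14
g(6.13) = 1288.03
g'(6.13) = 882.61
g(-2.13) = 12.23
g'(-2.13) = -27.87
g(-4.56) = 380.11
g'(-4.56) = -353.92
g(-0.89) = 1.03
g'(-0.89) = 0.52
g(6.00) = 1177.00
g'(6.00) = 826.00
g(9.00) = 6301.00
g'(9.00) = 2860.00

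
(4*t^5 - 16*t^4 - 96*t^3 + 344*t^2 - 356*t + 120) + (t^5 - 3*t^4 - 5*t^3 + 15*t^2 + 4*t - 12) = 5*t^5 - 19*t^4 - 101*t^3 + 359*t^2 - 352*t + 108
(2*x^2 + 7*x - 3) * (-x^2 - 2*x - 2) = -2*x^4 - 11*x^3 - 15*x^2 - 8*x + 6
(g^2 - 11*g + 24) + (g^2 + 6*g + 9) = 2*g^2 - 5*g + 33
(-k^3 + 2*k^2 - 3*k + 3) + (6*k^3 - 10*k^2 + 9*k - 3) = 5*k^3 - 8*k^2 + 6*k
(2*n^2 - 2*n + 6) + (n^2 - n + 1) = 3*n^2 - 3*n + 7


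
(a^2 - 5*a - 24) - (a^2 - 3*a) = -2*a - 24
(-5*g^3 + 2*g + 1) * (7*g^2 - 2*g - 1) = -35*g^5 + 10*g^4 + 19*g^3 + 3*g^2 - 4*g - 1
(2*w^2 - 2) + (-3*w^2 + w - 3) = -w^2 + w - 5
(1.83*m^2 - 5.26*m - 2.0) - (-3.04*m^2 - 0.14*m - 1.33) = 4.87*m^2 - 5.12*m - 0.67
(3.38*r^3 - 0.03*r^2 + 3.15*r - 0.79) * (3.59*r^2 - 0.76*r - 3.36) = 12.1342*r^5 - 2.6765*r^4 - 0.0255000000000011*r^3 - 5.1293*r^2 - 9.9836*r + 2.6544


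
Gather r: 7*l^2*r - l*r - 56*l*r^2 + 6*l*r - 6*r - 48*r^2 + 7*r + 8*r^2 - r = r^2*(-56*l - 40) + r*(7*l^2 + 5*l)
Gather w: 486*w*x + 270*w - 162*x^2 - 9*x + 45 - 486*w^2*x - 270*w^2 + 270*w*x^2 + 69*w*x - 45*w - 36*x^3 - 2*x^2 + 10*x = w^2*(-486*x - 270) + w*(270*x^2 + 555*x + 225) - 36*x^3 - 164*x^2 + x + 45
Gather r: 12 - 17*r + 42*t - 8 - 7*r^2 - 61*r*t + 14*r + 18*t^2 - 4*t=-7*r^2 + r*(-61*t - 3) + 18*t^2 + 38*t + 4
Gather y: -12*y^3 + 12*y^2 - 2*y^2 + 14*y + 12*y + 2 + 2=-12*y^3 + 10*y^2 + 26*y + 4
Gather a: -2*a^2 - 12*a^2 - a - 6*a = -14*a^2 - 7*a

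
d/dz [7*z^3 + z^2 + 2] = z*(21*z + 2)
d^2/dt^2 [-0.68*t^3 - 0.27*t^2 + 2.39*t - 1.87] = -4.08*t - 0.54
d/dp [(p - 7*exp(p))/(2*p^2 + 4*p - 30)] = ((1 - 7*exp(p))*(p^2 + 2*p - 15)/2 - (p + 1)*(p - 7*exp(p)))/(p^2 + 2*p - 15)^2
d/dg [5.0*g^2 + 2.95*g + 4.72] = 10.0*g + 2.95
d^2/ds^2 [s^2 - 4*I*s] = 2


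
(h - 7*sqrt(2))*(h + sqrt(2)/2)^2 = h^3 - 6*sqrt(2)*h^2 - 27*h/2 - 7*sqrt(2)/2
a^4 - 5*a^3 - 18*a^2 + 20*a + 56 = (a - 7)*(a - 2)*(a + 2)^2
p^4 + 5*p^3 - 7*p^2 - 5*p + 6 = (p - 1)^2*(p + 1)*(p + 6)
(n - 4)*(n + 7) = n^2 + 3*n - 28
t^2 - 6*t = t*(t - 6)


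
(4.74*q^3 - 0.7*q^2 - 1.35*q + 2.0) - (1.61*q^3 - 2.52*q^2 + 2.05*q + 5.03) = 3.13*q^3 + 1.82*q^2 - 3.4*q - 3.03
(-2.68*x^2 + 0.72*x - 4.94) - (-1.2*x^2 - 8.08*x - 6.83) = -1.48*x^2 + 8.8*x + 1.89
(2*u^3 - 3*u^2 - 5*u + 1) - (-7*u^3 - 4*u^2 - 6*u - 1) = 9*u^3 + u^2 + u + 2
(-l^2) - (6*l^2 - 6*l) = -7*l^2 + 6*l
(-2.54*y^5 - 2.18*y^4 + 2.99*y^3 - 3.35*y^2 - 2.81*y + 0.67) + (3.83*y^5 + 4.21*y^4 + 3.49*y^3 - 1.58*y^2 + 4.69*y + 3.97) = 1.29*y^5 + 2.03*y^4 + 6.48*y^3 - 4.93*y^2 + 1.88*y + 4.64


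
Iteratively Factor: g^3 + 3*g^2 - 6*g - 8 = (g + 1)*(g^2 + 2*g - 8) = (g - 2)*(g + 1)*(g + 4)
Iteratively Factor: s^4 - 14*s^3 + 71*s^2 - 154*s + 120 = (s - 2)*(s^3 - 12*s^2 + 47*s - 60) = (s - 4)*(s - 2)*(s^2 - 8*s + 15) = (s - 5)*(s - 4)*(s - 2)*(s - 3)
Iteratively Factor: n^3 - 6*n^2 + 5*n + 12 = (n - 3)*(n^2 - 3*n - 4) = (n - 3)*(n + 1)*(n - 4)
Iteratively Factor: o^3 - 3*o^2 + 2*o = (o - 2)*(o^2 - o) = (o - 2)*(o - 1)*(o)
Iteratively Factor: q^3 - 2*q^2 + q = (q)*(q^2 - 2*q + 1) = q*(q - 1)*(q - 1)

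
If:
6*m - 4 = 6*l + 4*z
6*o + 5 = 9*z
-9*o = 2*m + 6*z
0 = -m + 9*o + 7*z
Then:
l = -287/363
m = 15/121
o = -100/363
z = 45/121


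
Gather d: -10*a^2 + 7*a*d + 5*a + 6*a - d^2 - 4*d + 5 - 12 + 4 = -10*a^2 + 11*a - d^2 + d*(7*a - 4) - 3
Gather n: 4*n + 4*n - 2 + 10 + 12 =8*n + 20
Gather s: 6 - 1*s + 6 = 12 - s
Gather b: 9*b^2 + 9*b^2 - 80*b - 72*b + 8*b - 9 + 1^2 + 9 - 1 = 18*b^2 - 144*b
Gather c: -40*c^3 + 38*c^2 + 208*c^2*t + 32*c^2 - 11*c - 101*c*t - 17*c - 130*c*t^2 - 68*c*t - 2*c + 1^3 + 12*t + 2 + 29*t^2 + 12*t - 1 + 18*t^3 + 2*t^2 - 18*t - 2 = -40*c^3 + c^2*(208*t + 70) + c*(-130*t^2 - 169*t - 30) + 18*t^3 + 31*t^2 + 6*t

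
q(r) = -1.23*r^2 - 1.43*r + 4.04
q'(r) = -2.46*r - 1.43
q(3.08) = -12.03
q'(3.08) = -9.01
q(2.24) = -5.33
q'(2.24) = -6.94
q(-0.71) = 4.44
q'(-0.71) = 0.32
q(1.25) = 0.33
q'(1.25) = -4.50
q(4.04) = -21.81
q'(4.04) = -11.37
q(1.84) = -2.76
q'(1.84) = -5.96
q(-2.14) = 1.47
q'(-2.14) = 3.83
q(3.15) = -12.67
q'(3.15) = -9.18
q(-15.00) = -251.26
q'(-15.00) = 35.47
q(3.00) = -11.32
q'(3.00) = -8.81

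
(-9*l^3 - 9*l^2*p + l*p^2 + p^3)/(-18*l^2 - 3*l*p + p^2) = (-3*l^2 - 2*l*p + p^2)/(-6*l + p)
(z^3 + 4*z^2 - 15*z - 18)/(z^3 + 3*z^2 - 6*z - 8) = (z^2 + 3*z - 18)/(z^2 + 2*z - 8)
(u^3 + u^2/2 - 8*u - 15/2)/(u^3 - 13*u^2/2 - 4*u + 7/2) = (2*u^2 - u - 15)/(2*u^2 - 15*u + 7)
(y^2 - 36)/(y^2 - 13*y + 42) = (y + 6)/(y - 7)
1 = 1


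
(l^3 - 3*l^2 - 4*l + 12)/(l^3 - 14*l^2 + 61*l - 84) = (l^2 - 4)/(l^2 - 11*l + 28)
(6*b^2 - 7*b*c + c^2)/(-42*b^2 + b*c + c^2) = (-b + c)/(7*b + c)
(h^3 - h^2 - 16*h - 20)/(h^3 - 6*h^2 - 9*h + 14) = (h^2 - 3*h - 10)/(h^2 - 8*h + 7)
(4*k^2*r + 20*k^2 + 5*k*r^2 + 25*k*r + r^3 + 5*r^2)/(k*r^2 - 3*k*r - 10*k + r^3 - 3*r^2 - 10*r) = (4*k*r + 20*k + r^2 + 5*r)/(r^2 - 3*r - 10)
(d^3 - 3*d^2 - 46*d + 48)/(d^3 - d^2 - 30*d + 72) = (d^2 - 9*d + 8)/(d^2 - 7*d + 12)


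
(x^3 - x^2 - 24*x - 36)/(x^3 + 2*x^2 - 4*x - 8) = (x^2 - 3*x - 18)/(x^2 - 4)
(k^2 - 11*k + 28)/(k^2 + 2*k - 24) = (k - 7)/(k + 6)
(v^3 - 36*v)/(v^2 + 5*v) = (v^2 - 36)/(v + 5)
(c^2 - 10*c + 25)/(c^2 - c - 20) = (c - 5)/(c + 4)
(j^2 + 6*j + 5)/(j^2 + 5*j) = (j + 1)/j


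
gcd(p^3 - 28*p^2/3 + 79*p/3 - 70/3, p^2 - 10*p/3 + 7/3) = p - 7/3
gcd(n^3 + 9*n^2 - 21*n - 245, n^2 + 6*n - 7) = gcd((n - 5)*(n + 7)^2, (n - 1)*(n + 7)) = n + 7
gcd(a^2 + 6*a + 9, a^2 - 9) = a + 3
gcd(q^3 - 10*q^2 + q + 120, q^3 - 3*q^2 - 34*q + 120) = q - 5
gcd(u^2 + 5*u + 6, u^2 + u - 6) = u + 3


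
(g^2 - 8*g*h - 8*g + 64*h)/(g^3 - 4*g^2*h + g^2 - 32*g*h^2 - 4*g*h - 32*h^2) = (g - 8)/(g^2 + 4*g*h + g + 4*h)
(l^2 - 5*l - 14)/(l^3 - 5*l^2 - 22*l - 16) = (l - 7)/(l^2 - 7*l - 8)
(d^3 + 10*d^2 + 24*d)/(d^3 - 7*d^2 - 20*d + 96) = d*(d + 6)/(d^2 - 11*d + 24)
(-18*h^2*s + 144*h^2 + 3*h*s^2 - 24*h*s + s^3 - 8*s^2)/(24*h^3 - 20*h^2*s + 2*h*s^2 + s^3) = (-3*h*s + 24*h + s^2 - 8*s)/(4*h^2 - 4*h*s + s^2)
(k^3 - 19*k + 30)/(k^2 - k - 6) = (k^2 + 3*k - 10)/(k + 2)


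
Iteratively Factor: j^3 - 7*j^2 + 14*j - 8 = (j - 4)*(j^2 - 3*j + 2) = (j - 4)*(j - 1)*(j - 2)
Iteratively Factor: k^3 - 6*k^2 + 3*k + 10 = (k - 5)*(k^2 - k - 2) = (k - 5)*(k + 1)*(k - 2)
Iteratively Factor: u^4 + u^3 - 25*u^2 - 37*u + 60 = (u + 4)*(u^3 - 3*u^2 - 13*u + 15) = (u - 5)*(u + 4)*(u^2 + 2*u - 3) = (u - 5)*(u + 3)*(u + 4)*(u - 1)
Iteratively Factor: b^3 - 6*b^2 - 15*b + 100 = (b - 5)*(b^2 - b - 20) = (b - 5)*(b + 4)*(b - 5)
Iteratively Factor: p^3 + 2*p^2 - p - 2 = (p + 2)*(p^2 - 1) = (p - 1)*(p + 2)*(p + 1)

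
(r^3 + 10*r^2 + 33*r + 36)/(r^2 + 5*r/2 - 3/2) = 2*(r^2 + 7*r + 12)/(2*r - 1)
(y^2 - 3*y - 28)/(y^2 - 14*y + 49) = (y + 4)/(y - 7)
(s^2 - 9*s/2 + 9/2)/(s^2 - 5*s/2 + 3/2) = (s - 3)/(s - 1)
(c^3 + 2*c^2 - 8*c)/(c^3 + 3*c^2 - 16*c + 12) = c*(c + 4)/(c^2 + 5*c - 6)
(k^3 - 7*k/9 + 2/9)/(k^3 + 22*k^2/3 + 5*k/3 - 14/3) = (k - 1/3)/(k + 7)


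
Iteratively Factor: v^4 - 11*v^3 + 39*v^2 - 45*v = (v - 5)*(v^3 - 6*v^2 + 9*v) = v*(v - 5)*(v^2 - 6*v + 9) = v*(v - 5)*(v - 3)*(v - 3)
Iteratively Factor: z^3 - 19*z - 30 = (z + 2)*(z^2 - 2*z - 15) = (z - 5)*(z + 2)*(z + 3)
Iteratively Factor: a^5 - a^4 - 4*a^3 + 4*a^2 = (a)*(a^4 - a^3 - 4*a^2 + 4*a) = a*(a + 2)*(a^3 - 3*a^2 + 2*a) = a^2*(a + 2)*(a^2 - 3*a + 2) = a^2*(a - 1)*(a + 2)*(a - 2)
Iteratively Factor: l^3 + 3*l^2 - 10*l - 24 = (l + 2)*(l^2 + l - 12) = (l + 2)*(l + 4)*(l - 3)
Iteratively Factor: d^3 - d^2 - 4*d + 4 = (d + 2)*(d^2 - 3*d + 2) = (d - 1)*(d + 2)*(d - 2)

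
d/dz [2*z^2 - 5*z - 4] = 4*z - 5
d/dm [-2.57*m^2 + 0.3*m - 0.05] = 0.3 - 5.14*m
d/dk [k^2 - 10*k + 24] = 2*k - 10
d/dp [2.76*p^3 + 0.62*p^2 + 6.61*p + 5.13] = 8.28*p^2 + 1.24*p + 6.61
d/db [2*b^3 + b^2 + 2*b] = 6*b^2 + 2*b + 2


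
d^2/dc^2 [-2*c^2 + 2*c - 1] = -4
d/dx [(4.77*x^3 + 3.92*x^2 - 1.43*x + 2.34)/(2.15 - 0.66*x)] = (-6.2964*x^3 + 28.1793*x^2 + 16.856*x - 1.5301)/(0.4356*x^2 - 2.838*x + 4.6225)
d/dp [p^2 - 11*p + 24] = 2*p - 11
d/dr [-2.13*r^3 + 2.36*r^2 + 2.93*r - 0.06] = -6.39*r^2 + 4.72*r + 2.93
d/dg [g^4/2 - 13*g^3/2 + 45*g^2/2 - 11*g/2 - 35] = 2*g^3 - 39*g^2/2 + 45*g - 11/2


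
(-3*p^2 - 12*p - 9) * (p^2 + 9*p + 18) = -3*p^4 - 39*p^3 - 171*p^2 - 297*p - 162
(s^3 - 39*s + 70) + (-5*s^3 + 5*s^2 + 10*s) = -4*s^3 + 5*s^2 - 29*s + 70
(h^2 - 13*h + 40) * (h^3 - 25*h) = h^5 - 13*h^4 + 15*h^3 + 325*h^2 - 1000*h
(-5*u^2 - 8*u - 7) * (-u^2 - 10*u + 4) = 5*u^4 + 58*u^3 + 67*u^2 + 38*u - 28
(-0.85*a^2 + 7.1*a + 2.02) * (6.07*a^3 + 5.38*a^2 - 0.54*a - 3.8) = -5.1595*a^5 + 38.524*a^4 + 50.9184*a^3 + 10.2636*a^2 - 28.0708*a - 7.676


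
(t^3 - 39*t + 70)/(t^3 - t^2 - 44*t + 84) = (t - 5)/(t - 6)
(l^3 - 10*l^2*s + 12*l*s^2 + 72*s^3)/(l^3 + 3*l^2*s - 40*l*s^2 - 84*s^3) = (l - 6*s)/(l + 7*s)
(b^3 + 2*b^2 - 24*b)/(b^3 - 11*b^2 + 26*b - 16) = b*(b^2 + 2*b - 24)/(b^3 - 11*b^2 + 26*b - 16)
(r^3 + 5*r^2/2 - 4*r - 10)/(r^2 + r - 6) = (r^2 + 9*r/2 + 5)/(r + 3)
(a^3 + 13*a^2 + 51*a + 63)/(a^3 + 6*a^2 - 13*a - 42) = (a^2 + 6*a + 9)/(a^2 - a - 6)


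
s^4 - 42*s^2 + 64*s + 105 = (s - 5)*(s - 3)*(s + 1)*(s + 7)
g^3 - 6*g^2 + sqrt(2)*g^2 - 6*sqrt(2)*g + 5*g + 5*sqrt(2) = (g - 5)*(g - 1)*(g + sqrt(2))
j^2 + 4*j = j*(j + 4)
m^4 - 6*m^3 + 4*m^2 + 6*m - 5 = (m - 5)*(m - 1)^2*(m + 1)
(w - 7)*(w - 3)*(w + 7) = w^3 - 3*w^2 - 49*w + 147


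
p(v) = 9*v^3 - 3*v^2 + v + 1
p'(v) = 27*v^2 - 6*v + 1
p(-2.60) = -180.06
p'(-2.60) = 199.12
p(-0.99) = -11.66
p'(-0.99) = 33.40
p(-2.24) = -117.45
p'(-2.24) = 149.92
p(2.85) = 187.82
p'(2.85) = 203.21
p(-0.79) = -6.10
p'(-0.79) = 22.59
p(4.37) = 699.16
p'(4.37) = 490.40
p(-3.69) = -495.73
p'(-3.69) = 390.77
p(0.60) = 2.46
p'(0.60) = 7.12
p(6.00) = 1843.00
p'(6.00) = 937.00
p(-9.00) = -6812.00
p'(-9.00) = 2242.00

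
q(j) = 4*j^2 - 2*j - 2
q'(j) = 8*j - 2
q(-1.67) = 12.50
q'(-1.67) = -15.36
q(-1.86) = 15.56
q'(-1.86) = -16.88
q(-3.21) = 45.64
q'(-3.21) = -27.68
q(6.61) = 159.55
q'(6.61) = 50.88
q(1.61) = 5.15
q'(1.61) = 10.88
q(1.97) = 9.58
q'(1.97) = 13.76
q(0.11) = -2.17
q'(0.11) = -1.12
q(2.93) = 26.48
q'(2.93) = 21.44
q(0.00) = -2.00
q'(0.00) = -2.00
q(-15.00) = 928.00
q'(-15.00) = -122.00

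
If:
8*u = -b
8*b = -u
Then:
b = 0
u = 0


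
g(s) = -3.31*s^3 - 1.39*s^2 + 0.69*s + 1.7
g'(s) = -9.93*s^2 - 2.78*s + 0.69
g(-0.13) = 1.59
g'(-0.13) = 0.88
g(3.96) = -222.91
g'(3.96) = -166.04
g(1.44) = -10.07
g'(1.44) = -23.90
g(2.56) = -61.18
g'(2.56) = -71.50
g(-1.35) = 6.38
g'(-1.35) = -13.65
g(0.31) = 1.68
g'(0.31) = -1.13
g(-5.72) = 571.74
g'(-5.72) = -308.30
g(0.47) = 1.37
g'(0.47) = -2.81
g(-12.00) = 5512.94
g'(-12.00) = -1395.87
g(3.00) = -98.11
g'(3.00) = -97.02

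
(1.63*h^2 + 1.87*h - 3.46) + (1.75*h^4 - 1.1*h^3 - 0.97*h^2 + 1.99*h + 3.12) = 1.75*h^4 - 1.1*h^3 + 0.66*h^2 + 3.86*h - 0.34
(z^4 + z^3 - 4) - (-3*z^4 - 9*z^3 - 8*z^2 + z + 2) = 4*z^4 + 10*z^3 + 8*z^2 - z - 6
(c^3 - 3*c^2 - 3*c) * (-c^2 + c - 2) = -c^5 + 4*c^4 - 2*c^3 + 3*c^2 + 6*c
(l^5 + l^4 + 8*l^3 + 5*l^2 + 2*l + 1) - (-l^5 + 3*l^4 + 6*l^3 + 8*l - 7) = 2*l^5 - 2*l^4 + 2*l^3 + 5*l^2 - 6*l + 8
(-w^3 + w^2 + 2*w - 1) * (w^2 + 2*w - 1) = -w^5 - w^4 + 5*w^3 + 2*w^2 - 4*w + 1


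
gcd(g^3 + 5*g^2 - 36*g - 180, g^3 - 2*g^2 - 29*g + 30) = g^2 - g - 30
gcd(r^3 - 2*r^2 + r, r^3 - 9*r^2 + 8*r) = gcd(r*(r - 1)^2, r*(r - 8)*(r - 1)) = r^2 - r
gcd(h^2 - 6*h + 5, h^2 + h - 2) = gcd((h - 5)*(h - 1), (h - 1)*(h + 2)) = h - 1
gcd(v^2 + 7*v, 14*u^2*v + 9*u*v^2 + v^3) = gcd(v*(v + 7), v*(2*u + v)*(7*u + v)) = v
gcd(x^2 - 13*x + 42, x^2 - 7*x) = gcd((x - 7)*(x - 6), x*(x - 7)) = x - 7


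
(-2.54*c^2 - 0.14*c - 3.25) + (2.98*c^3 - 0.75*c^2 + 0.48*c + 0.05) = 2.98*c^3 - 3.29*c^2 + 0.34*c - 3.2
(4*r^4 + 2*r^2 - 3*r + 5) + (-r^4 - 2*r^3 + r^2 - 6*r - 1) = 3*r^4 - 2*r^3 + 3*r^2 - 9*r + 4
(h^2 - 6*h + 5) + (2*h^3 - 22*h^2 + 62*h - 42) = 2*h^3 - 21*h^2 + 56*h - 37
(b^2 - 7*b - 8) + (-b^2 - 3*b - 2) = -10*b - 10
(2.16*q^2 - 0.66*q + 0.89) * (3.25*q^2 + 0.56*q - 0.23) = 7.02*q^4 - 0.9354*q^3 + 2.0261*q^2 + 0.6502*q - 0.2047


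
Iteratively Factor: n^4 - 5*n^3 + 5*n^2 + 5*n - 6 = (n - 2)*(n^3 - 3*n^2 - n + 3) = (n - 3)*(n - 2)*(n^2 - 1) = (n - 3)*(n - 2)*(n + 1)*(n - 1)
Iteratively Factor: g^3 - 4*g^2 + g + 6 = (g - 3)*(g^2 - g - 2) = (g - 3)*(g - 2)*(g + 1)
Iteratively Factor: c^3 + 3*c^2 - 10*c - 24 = (c + 2)*(c^2 + c - 12) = (c + 2)*(c + 4)*(c - 3)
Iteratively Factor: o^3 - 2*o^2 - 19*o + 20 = (o + 4)*(o^2 - 6*o + 5) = (o - 5)*(o + 4)*(o - 1)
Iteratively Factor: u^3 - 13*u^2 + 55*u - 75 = (u - 3)*(u^2 - 10*u + 25) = (u - 5)*(u - 3)*(u - 5)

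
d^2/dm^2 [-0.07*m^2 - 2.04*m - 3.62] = -0.140000000000000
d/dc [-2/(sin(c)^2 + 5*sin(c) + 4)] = 2*(2*sin(c) + 5)*cos(c)/(sin(c)^2 + 5*sin(c) + 4)^2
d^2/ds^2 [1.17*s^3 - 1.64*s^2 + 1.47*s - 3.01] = 7.02*s - 3.28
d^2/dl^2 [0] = 0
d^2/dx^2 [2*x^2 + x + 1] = 4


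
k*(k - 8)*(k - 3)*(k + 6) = k^4 - 5*k^3 - 42*k^2 + 144*k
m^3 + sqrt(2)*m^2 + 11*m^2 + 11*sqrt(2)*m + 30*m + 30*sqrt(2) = (m + 5)*(m + 6)*(m + sqrt(2))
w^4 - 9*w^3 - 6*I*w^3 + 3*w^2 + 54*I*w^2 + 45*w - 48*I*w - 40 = (w - 8)*(w - 1)*(w - 5*I)*(w - I)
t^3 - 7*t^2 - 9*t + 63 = (t - 7)*(t - 3)*(t + 3)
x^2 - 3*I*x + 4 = (x - 4*I)*(x + I)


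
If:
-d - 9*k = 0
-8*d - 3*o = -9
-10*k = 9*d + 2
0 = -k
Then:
No Solution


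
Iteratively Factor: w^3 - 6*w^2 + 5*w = (w - 1)*(w^2 - 5*w) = (w - 5)*(w - 1)*(w)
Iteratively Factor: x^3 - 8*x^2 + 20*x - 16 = (x - 2)*(x^2 - 6*x + 8) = (x - 2)^2*(x - 4)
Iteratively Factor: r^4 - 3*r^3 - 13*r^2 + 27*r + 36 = (r - 4)*(r^3 + r^2 - 9*r - 9) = (r - 4)*(r - 3)*(r^2 + 4*r + 3) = (r - 4)*(r - 3)*(r + 3)*(r + 1)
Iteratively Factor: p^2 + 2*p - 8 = (p - 2)*(p + 4)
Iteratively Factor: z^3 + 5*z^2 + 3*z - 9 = (z + 3)*(z^2 + 2*z - 3) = (z + 3)^2*(z - 1)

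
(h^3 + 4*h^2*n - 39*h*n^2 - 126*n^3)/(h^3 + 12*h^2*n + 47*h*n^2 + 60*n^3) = (h^2 + h*n - 42*n^2)/(h^2 + 9*h*n + 20*n^2)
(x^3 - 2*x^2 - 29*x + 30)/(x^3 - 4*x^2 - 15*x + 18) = (x + 5)/(x + 3)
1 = 1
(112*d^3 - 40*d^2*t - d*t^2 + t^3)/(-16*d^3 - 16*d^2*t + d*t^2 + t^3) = (-28*d^2 + 3*d*t + t^2)/(4*d^2 + 5*d*t + t^2)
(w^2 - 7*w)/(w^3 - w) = (w - 7)/(w^2 - 1)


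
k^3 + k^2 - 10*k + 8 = (k - 2)*(k - 1)*(k + 4)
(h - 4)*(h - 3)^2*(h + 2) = h^4 - 8*h^3 + 13*h^2 + 30*h - 72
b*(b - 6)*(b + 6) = b^3 - 36*b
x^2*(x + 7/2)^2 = x^4 + 7*x^3 + 49*x^2/4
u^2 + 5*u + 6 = (u + 2)*(u + 3)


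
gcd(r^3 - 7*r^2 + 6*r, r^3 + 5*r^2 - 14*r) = r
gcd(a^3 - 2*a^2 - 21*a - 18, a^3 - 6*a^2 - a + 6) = a^2 - 5*a - 6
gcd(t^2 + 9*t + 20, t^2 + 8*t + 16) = t + 4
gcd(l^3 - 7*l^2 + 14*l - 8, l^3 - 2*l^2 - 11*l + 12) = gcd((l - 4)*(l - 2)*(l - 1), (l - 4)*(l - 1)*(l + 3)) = l^2 - 5*l + 4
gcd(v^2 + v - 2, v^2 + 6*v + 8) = v + 2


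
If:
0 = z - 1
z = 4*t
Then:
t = 1/4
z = 1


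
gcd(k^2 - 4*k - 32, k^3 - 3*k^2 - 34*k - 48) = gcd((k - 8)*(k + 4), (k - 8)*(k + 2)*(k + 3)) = k - 8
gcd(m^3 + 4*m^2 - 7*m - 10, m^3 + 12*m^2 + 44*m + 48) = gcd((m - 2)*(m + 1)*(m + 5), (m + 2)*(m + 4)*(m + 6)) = 1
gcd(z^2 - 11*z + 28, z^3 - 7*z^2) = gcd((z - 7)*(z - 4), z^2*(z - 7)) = z - 7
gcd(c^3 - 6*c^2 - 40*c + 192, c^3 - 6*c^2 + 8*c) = c - 4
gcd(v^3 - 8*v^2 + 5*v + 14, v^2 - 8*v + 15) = 1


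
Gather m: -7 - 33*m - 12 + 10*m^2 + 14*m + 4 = 10*m^2 - 19*m - 15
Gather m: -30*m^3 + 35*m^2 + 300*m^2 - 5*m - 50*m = -30*m^3 + 335*m^2 - 55*m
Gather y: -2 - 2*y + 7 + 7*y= 5*y + 5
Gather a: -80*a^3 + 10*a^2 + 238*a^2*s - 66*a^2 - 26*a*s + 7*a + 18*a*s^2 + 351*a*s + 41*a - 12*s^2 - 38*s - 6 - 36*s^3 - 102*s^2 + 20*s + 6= -80*a^3 + a^2*(238*s - 56) + a*(18*s^2 + 325*s + 48) - 36*s^3 - 114*s^2 - 18*s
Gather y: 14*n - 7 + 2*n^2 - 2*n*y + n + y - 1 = 2*n^2 + 15*n + y*(1 - 2*n) - 8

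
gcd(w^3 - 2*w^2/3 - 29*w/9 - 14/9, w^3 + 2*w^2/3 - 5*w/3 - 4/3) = w + 1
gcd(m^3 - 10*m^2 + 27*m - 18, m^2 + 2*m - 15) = m - 3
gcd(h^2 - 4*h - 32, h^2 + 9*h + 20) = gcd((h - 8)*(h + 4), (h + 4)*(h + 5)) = h + 4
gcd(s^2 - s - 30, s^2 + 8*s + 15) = s + 5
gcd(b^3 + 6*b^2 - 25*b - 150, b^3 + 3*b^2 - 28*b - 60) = b^2 + b - 30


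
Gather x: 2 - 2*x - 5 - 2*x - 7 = -4*x - 10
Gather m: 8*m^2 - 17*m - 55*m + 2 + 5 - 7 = 8*m^2 - 72*m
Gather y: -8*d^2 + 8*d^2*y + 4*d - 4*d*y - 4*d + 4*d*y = 8*d^2*y - 8*d^2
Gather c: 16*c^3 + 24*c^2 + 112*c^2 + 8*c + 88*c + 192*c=16*c^3 + 136*c^2 + 288*c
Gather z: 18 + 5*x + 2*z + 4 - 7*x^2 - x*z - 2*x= -7*x^2 + 3*x + z*(2 - x) + 22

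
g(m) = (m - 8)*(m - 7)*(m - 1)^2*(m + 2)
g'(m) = (m - 8)*(m - 7)*(m - 1)^2 + (m - 8)*(m - 7)*(m + 2)*(2*m - 2) + (m - 8)*(m - 1)^2*(m + 2) + (m - 7)*(m - 1)^2*(m + 2)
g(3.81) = 613.19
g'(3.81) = 203.41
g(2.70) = 309.56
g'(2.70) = 299.65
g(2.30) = 194.68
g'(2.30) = 269.21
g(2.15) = 155.72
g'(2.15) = 249.61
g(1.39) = 19.12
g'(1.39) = 97.39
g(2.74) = 321.57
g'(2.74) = 300.84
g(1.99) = 117.75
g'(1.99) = 224.29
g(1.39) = 19.12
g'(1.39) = 97.39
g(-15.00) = -1683968.00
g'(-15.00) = 489792.00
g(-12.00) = -642200.00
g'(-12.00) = 228930.00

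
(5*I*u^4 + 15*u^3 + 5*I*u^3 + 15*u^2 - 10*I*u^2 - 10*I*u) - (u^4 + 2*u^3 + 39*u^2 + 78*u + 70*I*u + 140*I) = -u^4 + 5*I*u^4 + 13*u^3 + 5*I*u^3 - 24*u^2 - 10*I*u^2 - 78*u - 80*I*u - 140*I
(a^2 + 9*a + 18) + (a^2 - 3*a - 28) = 2*a^2 + 6*a - 10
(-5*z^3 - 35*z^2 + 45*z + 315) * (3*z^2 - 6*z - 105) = -15*z^5 - 75*z^4 + 870*z^3 + 4350*z^2 - 6615*z - 33075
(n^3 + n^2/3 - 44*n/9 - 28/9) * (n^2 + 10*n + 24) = n^5 + 31*n^4/3 + 202*n^3/9 - 44*n^2 - 1336*n/9 - 224/3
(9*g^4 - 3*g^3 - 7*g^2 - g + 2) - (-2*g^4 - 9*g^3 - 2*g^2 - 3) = 11*g^4 + 6*g^3 - 5*g^2 - g + 5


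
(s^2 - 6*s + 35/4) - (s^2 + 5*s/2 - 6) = 59/4 - 17*s/2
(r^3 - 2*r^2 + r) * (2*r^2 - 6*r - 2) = 2*r^5 - 10*r^4 + 12*r^3 - 2*r^2 - 2*r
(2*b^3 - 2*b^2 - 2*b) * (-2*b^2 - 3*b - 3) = -4*b^5 - 2*b^4 + 4*b^3 + 12*b^2 + 6*b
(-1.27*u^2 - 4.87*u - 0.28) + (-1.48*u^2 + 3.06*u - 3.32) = -2.75*u^2 - 1.81*u - 3.6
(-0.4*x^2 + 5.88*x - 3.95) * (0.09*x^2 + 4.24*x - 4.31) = -0.036*x^4 - 1.1668*x^3 + 26.2997*x^2 - 42.0908*x + 17.0245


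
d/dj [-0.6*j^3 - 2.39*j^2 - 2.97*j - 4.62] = -1.8*j^2 - 4.78*j - 2.97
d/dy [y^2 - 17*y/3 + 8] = 2*y - 17/3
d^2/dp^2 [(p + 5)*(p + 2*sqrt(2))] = 2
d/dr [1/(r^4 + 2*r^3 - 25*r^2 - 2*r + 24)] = 2*(-2*r^3 - 3*r^2 + 25*r + 1)/(r^4 + 2*r^3 - 25*r^2 - 2*r + 24)^2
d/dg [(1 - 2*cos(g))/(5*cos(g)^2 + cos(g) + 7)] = (10*sin(g)^2 + 10*cos(g) + 5)*sin(g)/(5*cos(g)^2 + cos(g) + 7)^2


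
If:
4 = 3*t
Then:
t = 4/3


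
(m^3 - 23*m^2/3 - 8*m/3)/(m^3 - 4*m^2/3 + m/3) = (3*m^2 - 23*m - 8)/(3*m^2 - 4*m + 1)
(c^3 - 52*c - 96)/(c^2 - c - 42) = (c^2 - 6*c - 16)/(c - 7)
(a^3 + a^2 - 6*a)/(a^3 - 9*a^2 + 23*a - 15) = a*(a^2 + a - 6)/(a^3 - 9*a^2 + 23*a - 15)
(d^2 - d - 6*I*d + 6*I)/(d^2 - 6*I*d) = (d - 1)/d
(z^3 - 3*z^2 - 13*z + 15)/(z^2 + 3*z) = z - 6 + 5/z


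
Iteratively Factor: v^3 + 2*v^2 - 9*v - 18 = (v + 3)*(v^2 - v - 6) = (v - 3)*(v + 3)*(v + 2)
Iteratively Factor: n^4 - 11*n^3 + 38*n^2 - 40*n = (n)*(n^3 - 11*n^2 + 38*n - 40) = n*(n - 4)*(n^2 - 7*n + 10) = n*(n - 5)*(n - 4)*(n - 2)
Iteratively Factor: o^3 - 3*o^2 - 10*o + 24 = (o + 3)*(o^2 - 6*o + 8) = (o - 4)*(o + 3)*(o - 2)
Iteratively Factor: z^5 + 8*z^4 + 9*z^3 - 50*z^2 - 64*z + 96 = (z + 4)*(z^4 + 4*z^3 - 7*z^2 - 22*z + 24) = (z + 4)^2*(z^3 - 7*z + 6) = (z - 2)*(z + 4)^2*(z^2 + 2*z - 3) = (z - 2)*(z - 1)*(z + 4)^2*(z + 3)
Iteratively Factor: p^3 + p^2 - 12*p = (p)*(p^2 + p - 12) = p*(p - 3)*(p + 4)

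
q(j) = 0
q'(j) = 0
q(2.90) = 0.00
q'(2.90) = 0.00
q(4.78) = 0.00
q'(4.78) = 0.00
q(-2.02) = 0.00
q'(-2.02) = 0.00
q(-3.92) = 0.00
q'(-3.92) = 0.00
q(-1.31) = 0.00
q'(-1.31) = 0.00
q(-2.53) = 0.00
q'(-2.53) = 0.00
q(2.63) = 0.00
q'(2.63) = 0.00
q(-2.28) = 0.00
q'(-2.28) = 0.00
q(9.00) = 0.00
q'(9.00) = 0.00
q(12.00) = 0.00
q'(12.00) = 0.00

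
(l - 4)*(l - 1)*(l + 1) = l^3 - 4*l^2 - l + 4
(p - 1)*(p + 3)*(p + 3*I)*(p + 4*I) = p^4 + 2*p^3 + 7*I*p^3 - 15*p^2 + 14*I*p^2 - 24*p - 21*I*p + 36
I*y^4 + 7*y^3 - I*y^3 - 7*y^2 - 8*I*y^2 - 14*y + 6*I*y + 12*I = (y - 2)*(y - 6*I)*(y - I)*(I*y + I)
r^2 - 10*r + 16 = (r - 8)*(r - 2)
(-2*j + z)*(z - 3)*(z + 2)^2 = -2*j*z^3 - 2*j*z^2 + 16*j*z + 24*j + z^4 + z^3 - 8*z^2 - 12*z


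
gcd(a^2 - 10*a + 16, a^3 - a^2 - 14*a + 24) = a - 2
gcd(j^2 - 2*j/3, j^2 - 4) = 1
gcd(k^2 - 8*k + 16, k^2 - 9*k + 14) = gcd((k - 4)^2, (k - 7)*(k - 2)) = 1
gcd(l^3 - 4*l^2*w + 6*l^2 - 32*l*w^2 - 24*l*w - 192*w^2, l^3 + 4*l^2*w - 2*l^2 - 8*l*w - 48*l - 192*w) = l^2 + 4*l*w + 6*l + 24*w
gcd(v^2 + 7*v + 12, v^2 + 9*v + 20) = v + 4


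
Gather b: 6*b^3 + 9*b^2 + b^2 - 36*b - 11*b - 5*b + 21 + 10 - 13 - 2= 6*b^3 + 10*b^2 - 52*b + 16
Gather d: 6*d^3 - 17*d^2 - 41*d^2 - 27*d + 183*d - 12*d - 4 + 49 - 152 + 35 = 6*d^3 - 58*d^2 + 144*d - 72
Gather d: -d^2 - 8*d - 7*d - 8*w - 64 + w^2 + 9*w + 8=-d^2 - 15*d + w^2 + w - 56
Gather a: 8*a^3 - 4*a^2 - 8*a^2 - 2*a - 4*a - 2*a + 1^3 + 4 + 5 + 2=8*a^3 - 12*a^2 - 8*a + 12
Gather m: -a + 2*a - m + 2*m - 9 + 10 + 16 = a + m + 17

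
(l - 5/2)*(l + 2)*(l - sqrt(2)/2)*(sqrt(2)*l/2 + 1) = sqrt(2)*l^4/2 - sqrt(2)*l^3/4 + l^3/2 - 3*sqrt(2)*l^2 - l^2/4 - 5*l/2 + sqrt(2)*l/4 + 5*sqrt(2)/2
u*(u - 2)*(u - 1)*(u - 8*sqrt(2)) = u^4 - 8*sqrt(2)*u^3 - 3*u^3 + 2*u^2 + 24*sqrt(2)*u^2 - 16*sqrt(2)*u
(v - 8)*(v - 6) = v^2 - 14*v + 48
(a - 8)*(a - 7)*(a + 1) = a^3 - 14*a^2 + 41*a + 56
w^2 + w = w*(w + 1)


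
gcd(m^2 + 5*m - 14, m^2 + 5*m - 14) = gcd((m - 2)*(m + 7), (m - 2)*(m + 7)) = m^2 + 5*m - 14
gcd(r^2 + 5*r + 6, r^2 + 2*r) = r + 2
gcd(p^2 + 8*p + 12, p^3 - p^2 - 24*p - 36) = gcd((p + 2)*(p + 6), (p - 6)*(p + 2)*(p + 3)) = p + 2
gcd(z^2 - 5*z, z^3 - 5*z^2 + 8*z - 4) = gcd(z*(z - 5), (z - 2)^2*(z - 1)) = 1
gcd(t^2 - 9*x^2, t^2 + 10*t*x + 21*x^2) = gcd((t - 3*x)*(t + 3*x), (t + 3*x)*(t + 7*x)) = t + 3*x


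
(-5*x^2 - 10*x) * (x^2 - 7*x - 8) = -5*x^4 + 25*x^3 + 110*x^2 + 80*x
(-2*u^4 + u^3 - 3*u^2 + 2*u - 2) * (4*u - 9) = -8*u^5 + 22*u^4 - 21*u^3 + 35*u^2 - 26*u + 18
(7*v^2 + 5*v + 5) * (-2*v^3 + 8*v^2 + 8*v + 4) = -14*v^5 + 46*v^4 + 86*v^3 + 108*v^2 + 60*v + 20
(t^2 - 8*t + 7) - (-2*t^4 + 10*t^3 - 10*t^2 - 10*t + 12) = 2*t^4 - 10*t^3 + 11*t^2 + 2*t - 5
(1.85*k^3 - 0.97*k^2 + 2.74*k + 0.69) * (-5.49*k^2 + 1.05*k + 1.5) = -10.1565*k^5 + 7.2678*k^4 - 13.2861*k^3 - 2.3661*k^2 + 4.8345*k + 1.035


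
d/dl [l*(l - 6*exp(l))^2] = (l - 6*exp(l))*(-2*l*(6*exp(l) - 1) + l - 6*exp(l))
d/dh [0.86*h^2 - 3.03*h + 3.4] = 1.72*h - 3.03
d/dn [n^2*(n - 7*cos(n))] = n*(7*n*sin(n) + 3*n - 14*cos(n))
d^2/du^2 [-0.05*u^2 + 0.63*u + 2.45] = -0.100000000000000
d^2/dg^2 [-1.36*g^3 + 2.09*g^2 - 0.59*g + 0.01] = 4.18 - 8.16*g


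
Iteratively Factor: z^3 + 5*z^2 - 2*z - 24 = (z - 2)*(z^2 + 7*z + 12) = (z - 2)*(z + 4)*(z + 3)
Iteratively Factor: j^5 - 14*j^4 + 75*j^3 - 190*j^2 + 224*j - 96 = (j - 1)*(j^4 - 13*j^3 + 62*j^2 - 128*j + 96) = (j - 3)*(j - 1)*(j^3 - 10*j^2 + 32*j - 32) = (j - 3)*(j - 2)*(j - 1)*(j^2 - 8*j + 16) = (j - 4)*(j - 3)*(j - 2)*(j - 1)*(j - 4)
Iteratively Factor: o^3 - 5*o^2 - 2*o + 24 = (o - 3)*(o^2 - 2*o - 8) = (o - 4)*(o - 3)*(o + 2)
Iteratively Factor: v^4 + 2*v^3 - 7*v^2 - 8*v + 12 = (v + 2)*(v^3 - 7*v + 6) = (v - 1)*(v + 2)*(v^2 + v - 6) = (v - 2)*(v - 1)*(v + 2)*(v + 3)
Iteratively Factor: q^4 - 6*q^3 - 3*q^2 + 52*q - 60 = (q - 2)*(q^3 - 4*q^2 - 11*q + 30) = (q - 5)*(q - 2)*(q^2 + q - 6) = (q - 5)*(q - 2)^2*(q + 3)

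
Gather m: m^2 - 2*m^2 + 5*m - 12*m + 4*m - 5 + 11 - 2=-m^2 - 3*m + 4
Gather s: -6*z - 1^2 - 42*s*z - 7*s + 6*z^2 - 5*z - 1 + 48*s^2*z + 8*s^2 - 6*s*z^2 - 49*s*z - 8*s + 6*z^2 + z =s^2*(48*z + 8) + s*(-6*z^2 - 91*z - 15) + 12*z^2 - 10*z - 2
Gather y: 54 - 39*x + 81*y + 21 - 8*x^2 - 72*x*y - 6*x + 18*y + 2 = -8*x^2 - 45*x + y*(99 - 72*x) + 77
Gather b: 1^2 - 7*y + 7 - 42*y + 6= 14 - 49*y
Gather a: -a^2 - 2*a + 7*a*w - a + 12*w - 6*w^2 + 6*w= -a^2 + a*(7*w - 3) - 6*w^2 + 18*w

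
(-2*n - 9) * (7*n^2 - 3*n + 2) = -14*n^3 - 57*n^2 + 23*n - 18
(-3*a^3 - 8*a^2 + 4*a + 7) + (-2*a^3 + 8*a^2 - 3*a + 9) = -5*a^3 + a + 16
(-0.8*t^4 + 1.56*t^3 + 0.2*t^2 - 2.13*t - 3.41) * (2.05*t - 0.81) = -1.64*t^5 + 3.846*t^4 - 0.8536*t^3 - 4.5285*t^2 - 5.2652*t + 2.7621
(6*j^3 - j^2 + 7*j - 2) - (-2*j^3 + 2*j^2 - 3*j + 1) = 8*j^3 - 3*j^2 + 10*j - 3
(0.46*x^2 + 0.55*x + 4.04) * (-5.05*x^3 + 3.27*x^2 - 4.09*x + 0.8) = -2.323*x^5 - 1.2733*x^4 - 20.4849*x^3 + 11.3293*x^2 - 16.0836*x + 3.232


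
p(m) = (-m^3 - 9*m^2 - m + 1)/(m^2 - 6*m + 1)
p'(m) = (6 - 2*m)*(-m^3 - 9*m^2 - m + 1)/(m^2 - 6*m + 1)^2 + (-3*m^2 - 18*m - 1)/(m^2 - 6*m + 1) = (-m^4 + 12*m^3 + 52*m^2 - 20*m + 5)/(m^4 - 12*m^3 + 38*m^2 - 12*m + 1)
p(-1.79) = -1.36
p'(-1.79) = 0.57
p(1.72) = 5.10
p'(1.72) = 4.37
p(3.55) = 20.88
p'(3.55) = 16.33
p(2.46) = 9.19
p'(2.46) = 6.94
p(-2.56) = -1.69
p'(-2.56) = 0.29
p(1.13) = 2.90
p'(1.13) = 3.18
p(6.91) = -105.05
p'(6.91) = 75.85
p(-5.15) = -1.64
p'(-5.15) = -0.25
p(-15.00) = 4.32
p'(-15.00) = -0.79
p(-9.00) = 0.07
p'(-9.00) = -0.59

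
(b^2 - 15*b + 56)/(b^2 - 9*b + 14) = (b - 8)/(b - 2)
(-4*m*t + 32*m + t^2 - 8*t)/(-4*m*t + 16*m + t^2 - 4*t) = (t - 8)/(t - 4)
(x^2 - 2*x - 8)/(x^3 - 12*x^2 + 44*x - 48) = (x + 2)/(x^2 - 8*x + 12)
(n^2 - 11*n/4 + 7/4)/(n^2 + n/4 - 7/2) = (n - 1)/(n + 2)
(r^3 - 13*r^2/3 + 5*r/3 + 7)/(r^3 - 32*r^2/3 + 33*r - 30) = (3*r^2 - 4*r - 7)/(3*r^2 - 23*r + 30)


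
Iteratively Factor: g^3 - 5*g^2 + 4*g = (g)*(g^2 - 5*g + 4) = g*(g - 1)*(g - 4)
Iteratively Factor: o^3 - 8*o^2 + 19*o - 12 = (o - 3)*(o^2 - 5*o + 4) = (o - 4)*(o - 3)*(o - 1)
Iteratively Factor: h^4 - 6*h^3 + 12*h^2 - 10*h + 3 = (h - 1)*(h^3 - 5*h^2 + 7*h - 3) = (h - 3)*(h - 1)*(h^2 - 2*h + 1) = (h - 3)*(h - 1)^2*(h - 1)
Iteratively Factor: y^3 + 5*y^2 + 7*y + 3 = (y + 1)*(y^2 + 4*y + 3) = (y + 1)*(y + 3)*(y + 1)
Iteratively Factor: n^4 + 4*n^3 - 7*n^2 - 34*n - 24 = (n - 3)*(n^3 + 7*n^2 + 14*n + 8) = (n - 3)*(n + 1)*(n^2 + 6*n + 8) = (n - 3)*(n + 1)*(n + 2)*(n + 4)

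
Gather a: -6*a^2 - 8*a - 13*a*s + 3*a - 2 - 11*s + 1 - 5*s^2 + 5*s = -6*a^2 + a*(-13*s - 5) - 5*s^2 - 6*s - 1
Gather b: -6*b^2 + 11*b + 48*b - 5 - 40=-6*b^2 + 59*b - 45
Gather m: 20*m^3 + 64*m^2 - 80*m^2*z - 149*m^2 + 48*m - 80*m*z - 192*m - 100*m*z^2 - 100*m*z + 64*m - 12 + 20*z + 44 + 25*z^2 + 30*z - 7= 20*m^3 + m^2*(-80*z - 85) + m*(-100*z^2 - 180*z - 80) + 25*z^2 + 50*z + 25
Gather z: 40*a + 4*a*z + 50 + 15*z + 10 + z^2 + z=40*a + z^2 + z*(4*a + 16) + 60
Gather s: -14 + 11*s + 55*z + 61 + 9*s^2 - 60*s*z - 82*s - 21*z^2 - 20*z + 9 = 9*s^2 + s*(-60*z - 71) - 21*z^2 + 35*z + 56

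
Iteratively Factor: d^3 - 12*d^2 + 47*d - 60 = (d - 5)*(d^2 - 7*d + 12) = (d - 5)*(d - 3)*(d - 4)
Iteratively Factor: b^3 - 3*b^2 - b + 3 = (b + 1)*(b^2 - 4*b + 3) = (b - 3)*(b + 1)*(b - 1)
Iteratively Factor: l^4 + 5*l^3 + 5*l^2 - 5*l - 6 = (l - 1)*(l^3 + 6*l^2 + 11*l + 6) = (l - 1)*(l + 3)*(l^2 + 3*l + 2) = (l - 1)*(l + 1)*(l + 3)*(l + 2)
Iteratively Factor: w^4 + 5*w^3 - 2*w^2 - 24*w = (w + 3)*(w^3 + 2*w^2 - 8*w) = (w - 2)*(w + 3)*(w^2 + 4*w) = w*(w - 2)*(w + 3)*(w + 4)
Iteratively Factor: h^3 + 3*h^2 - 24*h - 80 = (h - 5)*(h^2 + 8*h + 16) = (h - 5)*(h + 4)*(h + 4)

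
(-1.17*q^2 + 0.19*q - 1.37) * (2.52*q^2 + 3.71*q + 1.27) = -2.9484*q^4 - 3.8619*q^3 - 4.2334*q^2 - 4.8414*q - 1.7399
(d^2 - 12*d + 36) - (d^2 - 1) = 37 - 12*d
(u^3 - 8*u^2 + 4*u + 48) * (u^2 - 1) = u^5 - 8*u^4 + 3*u^3 + 56*u^2 - 4*u - 48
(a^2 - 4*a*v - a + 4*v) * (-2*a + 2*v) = -2*a^3 + 10*a^2*v + 2*a^2 - 8*a*v^2 - 10*a*v + 8*v^2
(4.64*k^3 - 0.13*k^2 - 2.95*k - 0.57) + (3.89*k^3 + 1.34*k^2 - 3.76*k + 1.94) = 8.53*k^3 + 1.21*k^2 - 6.71*k + 1.37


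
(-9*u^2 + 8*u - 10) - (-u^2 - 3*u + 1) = -8*u^2 + 11*u - 11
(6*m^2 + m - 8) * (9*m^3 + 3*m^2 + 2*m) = 54*m^5 + 27*m^4 - 57*m^3 - 22*m^2 - 16*m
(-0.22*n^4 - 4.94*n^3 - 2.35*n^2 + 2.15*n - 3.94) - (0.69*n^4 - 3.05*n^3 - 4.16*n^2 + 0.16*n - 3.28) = -0.91*n^4 - 1.89*n^3 + 1.81*n^2 + 1.99*n - 0.66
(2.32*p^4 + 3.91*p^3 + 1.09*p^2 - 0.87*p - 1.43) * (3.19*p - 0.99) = 7.4008*p^5 + 10.1761*p^4 - 0.3938*p^3 - 3.8544*p^2 - 3.7004*p + 1.4157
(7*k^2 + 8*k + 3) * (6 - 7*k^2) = -49*k^4 - 56*k^3 + 21*k^2 + 48*k + 18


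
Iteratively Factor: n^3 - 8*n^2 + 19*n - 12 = (n - 1)*(n^2 - 7*n + 12) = (n - 3)*(n - 1)*(n - 4)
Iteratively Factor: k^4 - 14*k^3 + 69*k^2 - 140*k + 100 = (k - 2)*(k^3 - 12*k^2 + 45*k - 50) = (k - 5)*(k - 2)*(k^2 - 7*k + 10) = (k - 5)*(k - 2)^2*(k - 5)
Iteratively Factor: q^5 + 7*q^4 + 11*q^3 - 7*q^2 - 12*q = (q)*(q^4 + 7*q^3 + 11*q^2 - 7*q - 12) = q*(q + 3)*(q^3 + 4*q^2 - q - 4) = q*(q + 1)*(q + 3)*(q^2 + 3*q - 4) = q*(q - 1)*(q + 1)*(q + 3)*(q + 4)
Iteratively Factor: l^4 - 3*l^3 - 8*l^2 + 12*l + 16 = (l + 2)*(l^3 - 5*l^2 + 2*l + 8) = (l - 4)*(l + 2)*(l^2 - l - 2) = (l - 4)*(l - 2)*(l + 2)*(l + 1)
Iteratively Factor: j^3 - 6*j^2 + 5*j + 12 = (j + 1)*(j^2 - 7*j + 12) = (j - 3)*(j + 1)*(j - 4)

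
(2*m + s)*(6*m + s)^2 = 72*m^3 + 60*m^2*s + 14*m*s^2 + s^3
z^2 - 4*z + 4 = (z - 2)^2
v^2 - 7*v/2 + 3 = (v - 2)*(v - 3/2)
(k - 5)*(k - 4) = k^2 - 9*k + 20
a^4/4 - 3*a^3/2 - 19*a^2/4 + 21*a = a*(a/4 + 1)*(a - 7)*(a - 3)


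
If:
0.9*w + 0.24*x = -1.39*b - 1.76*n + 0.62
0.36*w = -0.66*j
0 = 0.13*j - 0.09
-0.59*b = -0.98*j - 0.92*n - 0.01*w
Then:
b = 1.20536722038535 - 0.0952874158467115*x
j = 0.69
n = 0.0493450318023078 - 0.0611082340756085*x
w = -1.27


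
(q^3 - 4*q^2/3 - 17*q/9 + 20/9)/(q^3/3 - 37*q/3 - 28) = (-9*q^3 + 12*q^2 + 17*q - 20)/(3*(-q^3 + 37*q + 84))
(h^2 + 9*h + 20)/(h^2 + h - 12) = (h + 5)/(h - 3)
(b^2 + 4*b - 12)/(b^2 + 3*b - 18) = (b - 2)/(b - 3)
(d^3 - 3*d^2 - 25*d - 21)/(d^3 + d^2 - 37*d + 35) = (d^3 - 3*d^2 - 25*d - 21)/(d^3 + d^2 - 37*d + 35)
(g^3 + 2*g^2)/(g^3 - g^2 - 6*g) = g/(g - 3)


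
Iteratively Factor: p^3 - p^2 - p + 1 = (p - 1)*(p^2 - 1) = (p - 1)^2*(p + 1)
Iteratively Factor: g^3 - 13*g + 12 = (g - 3)*(g^2 + 3*g - 4) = (g - 3)*(g - 1)*(g + 4)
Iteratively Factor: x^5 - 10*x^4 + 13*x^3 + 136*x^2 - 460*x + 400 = (x - 5)*(x^4 - 5*x^3 - 12*x^2 + 76*x - 80) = (x - 5)*(x - 2)*(x^3 - 3*x^2 - 18*x + 40) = (x - 5)^2*(x - 2)*(x^2 + 2*x - 8) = (x - 5)^2*(x - 2)^2*(x + 4)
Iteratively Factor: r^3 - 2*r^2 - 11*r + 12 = (r - 1)*(r^2 - r - 12) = (r - 1)*(r + 3)*(r - 4)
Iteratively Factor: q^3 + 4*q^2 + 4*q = (q + 2)*(q^2 + 2*q) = q*(q + 2)*(q + 2)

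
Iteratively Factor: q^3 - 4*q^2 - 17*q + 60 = (q - 3)*(q^2 - q - 20) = (q - 3)*(q + 4)*(q - 5)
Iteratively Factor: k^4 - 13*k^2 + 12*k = (k - 1)*(k^3 + k^2 - 12*k) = (k - 3)*(k - 1)*(k^2 + 4*k) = k*(k - 3)*(k - 1)*(k + 4)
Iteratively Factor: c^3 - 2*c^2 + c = (c - 1)*(c^2 - c) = (c - 1)^2*(c)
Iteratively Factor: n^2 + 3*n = (n + 3)*(n)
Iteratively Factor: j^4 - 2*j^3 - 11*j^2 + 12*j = (j - 1)*(j^3 - j^2 - 12*j) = j*(j - 1)*(j^2 - j - 12) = j*(j - 4)*(j - 1)*(j + 3)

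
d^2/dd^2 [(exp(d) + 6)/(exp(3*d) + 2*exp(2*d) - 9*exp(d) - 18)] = 4*(exp(6*d) + 15*exp(5*d) + 43*exp(4*d) + 60*exp(3*d) + 216*exp(2*d) + 297*exp(d) - 162)*exp(d)/(exp(9*d) + 6*exp(8*d) - 15*exp(7*d) - 154*exp(6*d) - 81*exp(5*d) + 1242*exp(4*d) + 2187*exp(3*d) - 2430*exp(2*d) - 8748*exp(d) - 5832)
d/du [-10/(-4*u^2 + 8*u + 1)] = 80*(1 - u)/(-4*u^2 + 8*u + 1)^2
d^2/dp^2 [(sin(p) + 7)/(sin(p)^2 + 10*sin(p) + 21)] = (3*sin(p) + cos(p)^2 + 1)/(sin(p) + 3)^3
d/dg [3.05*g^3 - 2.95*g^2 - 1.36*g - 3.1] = 9.15*g^2 - 5.9*g - 1.36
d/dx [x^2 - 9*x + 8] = 2*x - 9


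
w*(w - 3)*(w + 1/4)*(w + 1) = w^4 - 7*w^3/4 - 7*w^2/2 - 3*w/4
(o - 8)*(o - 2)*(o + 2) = o^3 - 8*o^2 - 4*o + 32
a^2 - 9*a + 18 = (a - 6)*(a - 3)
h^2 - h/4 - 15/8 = (h - 3/2)*(h + 5/4)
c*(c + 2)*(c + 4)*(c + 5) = c^4 + 11*c^3 + 38*c^2 + 40*c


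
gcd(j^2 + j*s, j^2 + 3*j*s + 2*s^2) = j + s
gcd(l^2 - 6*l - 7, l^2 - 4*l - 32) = 1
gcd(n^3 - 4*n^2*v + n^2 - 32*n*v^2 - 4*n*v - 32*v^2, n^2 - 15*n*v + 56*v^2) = -n + 8*v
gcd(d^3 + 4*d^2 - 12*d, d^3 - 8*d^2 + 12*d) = d^2 - 2*d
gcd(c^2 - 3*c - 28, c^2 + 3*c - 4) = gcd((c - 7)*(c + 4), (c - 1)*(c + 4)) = c + 4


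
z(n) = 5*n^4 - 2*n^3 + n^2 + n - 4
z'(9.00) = 14113.00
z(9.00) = 31433.00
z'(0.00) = 1.00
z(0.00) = -4.00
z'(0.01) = 1.02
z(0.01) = -3.99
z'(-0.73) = -11.44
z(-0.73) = -2.00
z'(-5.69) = -3889.04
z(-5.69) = 5632.19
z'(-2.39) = -311.09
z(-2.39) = 189.77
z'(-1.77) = -132.24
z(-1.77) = 57.53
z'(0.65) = 5.26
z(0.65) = -2.58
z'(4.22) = 1405.62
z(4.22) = 1453.42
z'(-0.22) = 0.06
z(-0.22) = -4.14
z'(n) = 20*n^3 - 6*n^2 + 2*n + 1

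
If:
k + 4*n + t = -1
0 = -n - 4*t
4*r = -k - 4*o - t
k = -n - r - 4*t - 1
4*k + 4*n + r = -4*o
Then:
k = -28/73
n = -12/73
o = 205/292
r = -45/73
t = 3/73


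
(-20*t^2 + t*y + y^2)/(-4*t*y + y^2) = (5*t + y)/y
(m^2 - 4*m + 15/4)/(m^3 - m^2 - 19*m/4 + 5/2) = (2*m - 3)/(2*m^2 + 3*m - 2)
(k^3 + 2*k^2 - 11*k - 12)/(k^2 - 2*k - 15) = (-k^3 - 2*k^2 + 11*k + 12)/(-k^2 + 2*k + 15)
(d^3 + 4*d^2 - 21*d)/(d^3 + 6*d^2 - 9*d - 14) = d*(d - 3)/(d^2 - d - 2)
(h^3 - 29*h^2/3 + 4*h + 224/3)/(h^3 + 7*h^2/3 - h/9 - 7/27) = 9*(h^2 - 12*h + 32)/(9*h^2 - 1)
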